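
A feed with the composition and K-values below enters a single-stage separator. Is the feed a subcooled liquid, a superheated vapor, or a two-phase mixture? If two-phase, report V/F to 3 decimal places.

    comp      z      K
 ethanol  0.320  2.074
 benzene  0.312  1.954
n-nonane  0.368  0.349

ΣzᵢKᵢ = 1.402; Σzᵢ/Kᵢ = 1.368.
Both exceed 1, so a two-phase solution exists.
Iterate (Newton) starting at ψ = 0.5:
  ψ = 0.500: g = 0.0699, g' = -0.629 → ψ = 0.611
  ψ = 0.611: g = -0.0024, g' = -0.678 → ψ = 0.608
Converged at ψ = 0.608.

two-phase, V/F = 0.608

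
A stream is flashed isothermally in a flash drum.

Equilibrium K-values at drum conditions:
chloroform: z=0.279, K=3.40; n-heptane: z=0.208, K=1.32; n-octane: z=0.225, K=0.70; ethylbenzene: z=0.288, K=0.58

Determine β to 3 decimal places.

β = 0.832

Let β = V/F and solve Σ zᵢ(Kᵢ−1)/(1+β(Kᵢ−1)) = 0.
g(0) = ΣzᵢKᵢ − 1 = 0.548 and g(1) = 1 − Σzᵢ/Kᵢ = -0.058, so a root lies in (0, 1).
Newton–Raphson from β = 0.5:
  β = 0.500: g = 0.1292, g' = -0.457 → β = 0.783
  β = 0.783: g = 0.0175, g' = -0.355 → β = 0.832
Converged at β = 0.832.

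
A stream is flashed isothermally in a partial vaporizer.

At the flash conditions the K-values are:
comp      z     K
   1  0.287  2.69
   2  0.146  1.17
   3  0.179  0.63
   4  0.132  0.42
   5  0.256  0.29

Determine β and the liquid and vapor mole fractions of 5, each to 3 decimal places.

Let β = V/F and solve Σ zᵢ(Kᵢ−1)/(1+β(Kᵢ−1)) = 0.
g(0) = ΣzᵢKᵢ − 1 = 0.185 and g(1) = 1 − Σzᵢ/Kᵢ = -0.713, so a root lies in (0, 1).
Newton iteration, β⁰ = 0.5:
  β = 0.500: g = -0.1851, g' = -0.680 → β = 0.228
  β = 0.228: g = -0.0031, g' = -0.703 → β = 0.223
Converged at β = 0.223.
Compositions from xᵢ = zᵢ/(1+β(Kᵢ−1)), yᵢ = Kᵢxᵢ:
  1: x = 0.208, y = 0.561
  2: x = 0.141, y = 0.165
  3: x = 0.195, y = 0.123
  4: x = 0.152, y = 0.064
  5: x = 0.304, y = 0.088

β = 0.223, x_5 = 0.304, y_5 = 0.088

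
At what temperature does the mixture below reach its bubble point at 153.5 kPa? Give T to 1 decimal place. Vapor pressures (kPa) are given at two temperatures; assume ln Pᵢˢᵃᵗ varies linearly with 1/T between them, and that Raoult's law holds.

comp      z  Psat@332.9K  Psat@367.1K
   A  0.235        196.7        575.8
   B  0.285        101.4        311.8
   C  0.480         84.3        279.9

T = 340.9 K

Bubble-point temperature: ΣzᵢPᵢˢᵃᵗ(T) = P. Interpolate ln Pᵢˢᵃᵗ = aᵢ + bᵢ/T.
  T = 332.9 K: ΣzᵢPᵢˢᵃᵗ = 115.59 kPa
  T = 367.1 K: ΣzᵢPᵢˢᵃᵗ = 358.53 kPa
  T = 350.0 K: ΣzᵢPᵢˢᵃᵗ = 209.20 kPa
  T = 341.4 K: ΣzᵢPᵢˢᵃᵗ = 156.37 kPa
  T = 337.1 K: ΣzᵢPᵢˢᵃᵗ = 134.46 kPa
  T = 339.2 K: ΣzᵢPᵢˢᵃᵗ = 144.82 kPa
Interpolating between 339.2 K and 341.4 K gives T ≈ 340.9 K.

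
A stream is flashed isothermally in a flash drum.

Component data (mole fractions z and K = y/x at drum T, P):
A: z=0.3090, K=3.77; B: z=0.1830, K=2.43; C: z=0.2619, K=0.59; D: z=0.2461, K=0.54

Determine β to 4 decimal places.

β = 0.8926

Material balance + equilibrium reduce to Σ zᵢ(Kᵢ−1)/(1+β(Kᵢ−1)) = 0.
g(0) = ΣzᵢKᵢ − 1 = 0.8970 and g(1) = 1 − Σzᵢ/Kᵢ = -0.0569, so a root lies in (0, 1).
Newton–Raphson from β = 0.5:
  β = 0.5000: g = 0.22938, g' = -0.7015 → β = 0.8270
  β = 0.8270: g = 0.03483, g' = -0.5339 → β = 0.8922
  β = 0.8922: g = 0.00023, g' = -0.5283 → β = 0.8926
Converged at β = 0.8926.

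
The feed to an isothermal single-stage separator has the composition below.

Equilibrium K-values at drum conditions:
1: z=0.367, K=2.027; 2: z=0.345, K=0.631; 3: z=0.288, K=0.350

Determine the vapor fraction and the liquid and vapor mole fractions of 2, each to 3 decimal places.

ψ = 0.119, x_2 = 0.361, y_2 = 0.228

Let ψ = V/F and solve Σ zᵢ(Kᵢ−1)/(1+ψ(Kᵢ−1)) = 0.
g(0) = ΣzᵢKᵢ − 1 = 0.062 and g(1) = 1 − Σzᵢ/Kᵢ = -0.551, so a root lies in (0, 1).
Newton–Raphson from ψ = 0.5:
  ψ = 0.500: g = -0.1844, g' = -0.507 → ψ = 0.136
  ψ = 0.136: g = -0.0087, g' = -0.497 → ψ = 0.119
Converged at ψ = 0.119.
Compositions from xᵢ = zᵢ/(1+ψ(Kᵢ−1)), yᵢ = Kᵢxᵢ:
  1: x = 0.327, y = 0.663
  2: x = 0.361, y = 0.228
  3: x = 0.312, y = 0.109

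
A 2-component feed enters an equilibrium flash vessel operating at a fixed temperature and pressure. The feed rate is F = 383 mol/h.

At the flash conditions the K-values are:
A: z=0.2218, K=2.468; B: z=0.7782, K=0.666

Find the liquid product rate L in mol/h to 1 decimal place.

Rachford–Rice: g(ψ) = Σ zᵢ(Kᵢ−1)/(1+ψ(Kᵢ−1)) = 0.
g(0) = ΣzᵢKᵢ − 1 = 0.0657 and g(1) = 1 − Σzᵢ/Kᵢ = -0.2583, so a root lies in (0, 1).
Binary case is linear: z₁(K₁−1)(1+ψ(K₂−1)) + z₂(K₂−1)(1+ψ(K₁−1)) = 0
⇒ ψ = [z₁(K₁−1)+z₂(K₂−1)] / [−(K₁−1)(K₂−1)] = 0.06568/0.49031 = 0.1340
Then V = ψ·F = 0.1340·383 = 51.3 mol/h and L = F − V = 331.7 mol/h.

L = 331.7 mol/h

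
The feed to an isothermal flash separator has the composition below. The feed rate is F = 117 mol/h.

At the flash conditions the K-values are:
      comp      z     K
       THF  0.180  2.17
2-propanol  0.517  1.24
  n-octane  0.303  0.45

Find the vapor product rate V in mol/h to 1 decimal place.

Rachford–Rice: g(V/F) = Σ zᵢ(Kᵢ−1)/(1+V/F(Kᵢ−1)) = 0.
g(0) = ΣzᵢKᵢ − 1 = 0.168 and g(1) = 1 − Σzᵢ/Kᵢ = -0.173, so a root lies in (0, 1).
Iterate (Newton) starting at V/F = 0.5:
  V/F = 0.500: g = 0.0138, g' = -0.296 → V/F = 0.547
  V/F = 0.547: g = -0.0001, g' = -0.302 → V/F = 0.546
Converged at V/F = 0.546.
Then V = V/F·F = 0.5461·117 = 63.9 mol/h and L = F − V = 53.1 mol/h.

V = 63.9 mol/h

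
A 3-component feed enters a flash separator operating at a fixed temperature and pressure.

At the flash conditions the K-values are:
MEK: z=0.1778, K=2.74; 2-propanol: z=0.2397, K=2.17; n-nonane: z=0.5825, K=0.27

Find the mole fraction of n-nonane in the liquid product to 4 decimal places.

x_n-nonane = 0.6577

Material balance + equilibrium reduce to Σ zᵢ(Kᵢ−1)/(1+β(Kᵢ−1)) = 0.
g(0) = ΣzᵢKᵢ − 1 = 0.1646 and g(1) = 1 − Σzᵢ/Kᵢ = -1.3328, so a root lies in (0, 1).
Newton iteration, β⁰ = 0.32:
  β = 0.3200: g = -0.15206, g' = -0.9243 → β = 0.1555
  β = 0.1555: g = 0.00111, g' = -0.9633 → β = 0.1566
Converged at β = 0.1566.
Compositions from xᵢ = zᵢ/(1+β(Kᵢ−1)), yᵢ = Kᵢxᵢ:
  MEK: x = 0.1397, y = 0.3828
  2-propanol: x = 0.2026, y = 0.4396
  n-nonane: x = 0.6577, y = 0.1776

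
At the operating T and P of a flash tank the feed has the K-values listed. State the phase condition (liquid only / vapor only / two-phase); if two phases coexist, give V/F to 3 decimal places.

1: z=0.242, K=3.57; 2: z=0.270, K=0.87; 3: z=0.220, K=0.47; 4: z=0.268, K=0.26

ΣzᵢKᵢ = 1.272; Σzᵢ/Kᵢ = 1.877.
Both exceed 1, so a two-phase solution exists.
Material balance + equilibrium reduce to Σ zᵢ(Kᵢ−1)/(1+ψ(Kᵢ−1)) = 0.
Newton–Raphson from ψ = 0.5:
  ψ = 0.500: g = -0.2388, g' = -0.796 → ψ = 0.200
  ψ = 0.200: g = 0.0117, g' = -0.982 → ψ = 0.212
Converged at ψ = 0.212.

two-phase, V/F = 0.212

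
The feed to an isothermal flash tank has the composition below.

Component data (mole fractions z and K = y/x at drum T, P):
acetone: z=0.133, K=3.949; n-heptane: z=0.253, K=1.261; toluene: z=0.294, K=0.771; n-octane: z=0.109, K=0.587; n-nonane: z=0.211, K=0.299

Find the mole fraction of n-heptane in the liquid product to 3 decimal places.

Newton iteration, ψ⁰ = 0.5:
  ψ = 0.500: g = -0.1436, g' = -0.497 → ψ = 0.211
  ψ = 0.211: g = 0.0105, g' = -0.637 → ψ = 0.228
Converged at ψ = 0.228.
Compositions from xᵢ = zᵢ/(1+ψ(Kᵢ−1)), yᵢ = Kᵢxᵢ:
  acetone: x = 0.080, y = 0.314
  n-heptane: x = 0.239, y = 0.301
  toluene: x = 0.310, y = 0.239
  n-octane: x = 0.120, y = 0.071
  n-nonane: x = 0.251, y = 0.075

x_n-heptane = 0.239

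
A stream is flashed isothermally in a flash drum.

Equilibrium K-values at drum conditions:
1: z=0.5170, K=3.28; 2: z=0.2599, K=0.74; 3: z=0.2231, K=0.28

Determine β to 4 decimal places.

β = 0.7519

Let β = V/F and solve Σ zᵢ(Kᵢ−1)/(1+β(Kᵢ−1)) = 0.
Check two-phase: ΣzᵢKᵢ = 1.9506 > 1 and Σzᵢ/Kᵢ = 1.3056 > 1, so g(0) = 0.9506 > 0 and g(1) = -0.3056 < 0.
Newton iteration, β⁰ = 0.5:
  β = 0.5000: g = 0.22216, g' = -0.8924 → β = 0.7489
  β = 0.7489: g = 0.00282, g' = -0.9385 → β = 0.7519
Converged at β = 0.7519.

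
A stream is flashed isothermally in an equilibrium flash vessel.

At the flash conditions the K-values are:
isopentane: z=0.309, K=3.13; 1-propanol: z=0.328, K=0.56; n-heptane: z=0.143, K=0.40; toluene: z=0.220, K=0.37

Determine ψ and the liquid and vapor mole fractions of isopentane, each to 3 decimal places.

Let ψ = V/F and solve Σ zᵢ(Kᵢ−1)/(1+ψ(Kᵢ−1)) = 0.
g(0) = ΣzᵢKᵢ − 1 = 0.289 and g(1) = 1 − Σzᵢ/Kᵢ = -0.637, so a root lies in (0, 1).
Iterate (Newton) starting at ψ = 0.5:
  ψ = 0.500: g = -0.1912, g' = -0.724 → ψ = 0.236
  ψ = 0.236: g = 0.0142, g' = -0.890 → ψ = 0.252
Converged at ψ = 0.252.
Compositions from xᵢ = zᵢ/(1+ψ(Kᵢ−1)), yᵢ = Kᵢxᵢ:
  isopentane: x = 0.201, y = 0.629
  1-propanol: x = 0.369, y = 0.207
  n-heptane: x = 0.168, y = 0.067
  toluene: x = 0.262, y = 0.097

ψ = 0.252, x_isopentane = 0.201, y_isopentane = 0.629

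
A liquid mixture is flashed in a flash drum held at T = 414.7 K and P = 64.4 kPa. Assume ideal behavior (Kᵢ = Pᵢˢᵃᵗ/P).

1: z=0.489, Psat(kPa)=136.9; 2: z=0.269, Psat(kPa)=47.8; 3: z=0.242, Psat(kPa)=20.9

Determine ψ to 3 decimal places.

ψ = 0.548

Raoult's law: Kᵢ = Pᵢˢᵃᵗ/P = Pᵢˢᵃᵗ/64.4.
  K_1 = 136.9/64.4 = 2.12578, K_2 = 47.8/64.4 = 0.74224, K_3 = 20.9/64.4 = 0.32453
Rachford–Rice: g(ψ) = Σ zᵢ(Kᵢ−1)/(1+ψ(Kᵢ−1)) = 0.
Feasibility: ΣzᵢKᵢ = 1.318, Σzᵢ/Kᵢ = 1.338 — both > 1, two phases present.
Iterate (Newton) starting at ψ = 0.49:
  ψ = 0.490: g = 0.0311, g' = -0.528 → ψ = 0.549
  ψ = 0.549: g = -0.0003, g' = -0.540 → ψ = 0.548
Converged at ψ = 0.548.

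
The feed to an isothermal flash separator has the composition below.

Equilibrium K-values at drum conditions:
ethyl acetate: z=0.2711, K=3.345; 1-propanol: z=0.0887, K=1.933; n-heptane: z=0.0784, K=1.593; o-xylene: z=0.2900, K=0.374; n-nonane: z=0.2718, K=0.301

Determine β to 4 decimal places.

β = 0.3140

Material balance + equilibrium reduce to Σ zᵢ(Kᵢ−1)/(1+β(Kᵢ−1)) = 0.
Feasibility: ΣzᵢKᵢ = 1.3934, Σzᵢ/Kᵢ = 1.8545 — both > 1, two phases present.
Newton–Raphson from β = 0.56:
  β = 0.5600: g = -0.22764, g' = -0.9555 → β = 0.3218
  β = 0.3218: g = -0.00741, g' = -0.9487 → β = 0.3139
  β = 0.3139: g = 0.00002, g' = -0.9544 → β = 0.3140
Converged at β = 0.3140.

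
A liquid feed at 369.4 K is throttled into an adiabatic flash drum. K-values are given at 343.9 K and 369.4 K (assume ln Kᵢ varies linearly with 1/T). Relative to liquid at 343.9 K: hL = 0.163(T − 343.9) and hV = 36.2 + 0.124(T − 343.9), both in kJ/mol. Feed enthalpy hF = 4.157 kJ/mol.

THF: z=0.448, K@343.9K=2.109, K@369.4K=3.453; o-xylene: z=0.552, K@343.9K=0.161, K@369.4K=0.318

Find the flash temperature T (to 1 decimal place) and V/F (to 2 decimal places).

T = 347.0 K, V/F = 0.10

Adiabatic flash: solve Rachford–Rice at each trial T, then check hF = ψ·hV(T) + (1−ψ)·hL(T).
  T = 343.9 K: K = (2.109, 0.161), RR gives ψ = 0.036, H_out = 1.311 kJ/mol
  T = 369.4 K: K = (3.453, 0.318), RR gives ψ = 0.432, H_out = 19.360 kJ/mol
  T = 356.6 K: K = (2.720, 0.229), RR gives ψ = 0.260, H_out = 11.350 kJ/mol
  T = 350.2 K: K = (2.398, 0.192), RR gives ψ = 0.160, H_out = 6.773 kJ/mol
  T = 347.0 K: K = (2.248, 0.176), RR gives ψ = 0.101, H_out = 4.158 kJ/mol
  T = 345.4 K: K = (2.175, 0.168), RR gives ψ = 0.069, H_out = 2.734 kJ/mol
Linear interpolation between T = 345.4 (H_out = 2.734) and T = 347.0 (H_out = 4.158) on hF = 4.157 gives T ≈ 347.0 K, at which ψ = 0.10.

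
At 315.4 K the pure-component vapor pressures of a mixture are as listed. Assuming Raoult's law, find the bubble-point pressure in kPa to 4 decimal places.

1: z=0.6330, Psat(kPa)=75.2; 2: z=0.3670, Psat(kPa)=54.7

Pbub = 67.6765 kPa

At the bubble point ψ → 0, so ΣzᵢKᵢ = 1 with Kᵢ = Pᵢˢᵃᵗ/P ⇒ P = ΣzᵢPᵢˢᵃᵗ.
P = 0.6330·75.2 + 0.3670·54.7 = 67.6765 kPa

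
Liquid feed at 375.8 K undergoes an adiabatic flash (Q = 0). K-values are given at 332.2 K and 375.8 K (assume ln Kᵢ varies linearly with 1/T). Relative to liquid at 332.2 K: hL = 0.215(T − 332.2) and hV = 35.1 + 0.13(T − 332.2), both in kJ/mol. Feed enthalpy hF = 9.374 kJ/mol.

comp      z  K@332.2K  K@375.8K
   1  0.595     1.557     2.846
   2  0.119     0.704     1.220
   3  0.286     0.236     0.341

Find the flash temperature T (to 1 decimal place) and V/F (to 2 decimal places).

Adiabatic flash: solve Rachford–Rice at each trial T, then check hF = ψ·hV(T) + (1−ψ)·hL(T).
  T = 332.2 K: K = (1.557, 0.704, 0.236), RR gives ψ = 0.207, H_out = 7.273 kJ/mol
  T = 375.8 K: K = (2.846, 1.220, 0.341), RR gives ψ = 0.872, H_out = 36.741 kJ/mol
  T = 354.0 K: K = (2.145, 0.943, 0.287), RR gives ψ = 0.654, H_out = 26.439 kJ/mol
  T = 343.1 K: K = (1.837, 0.818, 0.261), RR gives ψ = 0.487, H_out = 18.975 kJ/mol
  T = 337.6 K: K = (1.692, 0.759, 0.248), RR gives ψ = 0.367, H_out = 13.878 kJ/mol
  T = 334.9 K: K = (1.624, 0.731, 0.242), RR gives ψ = 0.294, H_out = 10.830 kJ/mol
  T = 333.5 K: K = (1.589, 0.717, 0.239), RR gives ψ = 0.251, H_out = 9.059 kJ/mol
Linear interpolation between T = 333.5 (H_out = 9.059) and T = 334.9 (H_out = 10.830) on hF = 9.374 gives T ≈ 333.7 K, at which ψ = 0.26.

T = 333.7 K, V/F = 0.26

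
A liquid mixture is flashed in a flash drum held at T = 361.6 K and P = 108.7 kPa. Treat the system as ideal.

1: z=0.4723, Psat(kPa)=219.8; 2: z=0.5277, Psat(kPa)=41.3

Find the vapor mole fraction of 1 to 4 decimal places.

y_1 = 0.7635

Raoult's law: Kᵢ = Pᵢˢᵃᵗ/P = Pᵢˢᵃᵗ/108.7.
  K_1 = 219.8/108.7 = 2.022079, K_2 = 41.3/108.7 = 0.379945
Material balance + equilibrium reduce to Σ zᵢ(Kᵢ−1)/(1+V/F(Kᵢ−1)) = 0.
g(0) = ΣzᵢKᵢ − 1 = 0.1555 and g(1) = 1 − Σzᵢ/Kᵢ = -0.6225, so a root lies in (0, 1).
Binary case is linear: z₁(K₁−1)(1+V/F(K₂−1)) + z₂(K₂−1)(1+V/F(K₁−1)) = 0
⇒ V/F = [z₁(K₁−1)+z₂(K₂−1)] / [−(K₁−1)(K₂−1)] = 0.15552/0.63375 = 0.2454
Compositions from xᵢ = zᵢ/(1+V/F(Kᵢ−1)), yᵢ = Kᵢxᵢ:
  1: x = 0.3776, y = 0.7635
  2: x = 0.6224, y = 0.2365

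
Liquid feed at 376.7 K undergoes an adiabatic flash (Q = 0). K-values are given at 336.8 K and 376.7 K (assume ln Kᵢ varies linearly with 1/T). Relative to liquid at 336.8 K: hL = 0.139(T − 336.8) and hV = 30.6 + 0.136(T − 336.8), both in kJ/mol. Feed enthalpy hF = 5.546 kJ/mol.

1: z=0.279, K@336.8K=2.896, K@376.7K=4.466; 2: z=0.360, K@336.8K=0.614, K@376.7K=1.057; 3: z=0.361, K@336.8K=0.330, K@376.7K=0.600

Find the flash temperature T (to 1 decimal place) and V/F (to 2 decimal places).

Adiabatic flash: solve Rachford–Rice at each trial T, then check hF = ψ·hV(T) + (1−ψ)·hL(T).
  T = 336.8 K: K = (2.896, 0.614, 0.330), RR gives ψ = 0.145, H_out = 4.431 kJ/mol
  T = 376.7 K: K = (4.466, 1.057, 0.600), RR gives ψ = 0.986, H_out = 35.590 kJ/mol
  T = 356.8 K: K = (3.642, 0.818, 0.453), RR gives ψ = 0.456, H_out = 16.700 kJ/mol
  T = 346.8 K: K = (3.258, 0.712, 0.388), RR gives ψ = 0.289, H_out = 10.220 kJ/mol
  T = 341.8 K: K = (3.075, 0.662, 0.358), RR gives ψ = 0.215, H_out = 7.282 kJ/mol
  T = 339.3 K: K = (2.985, 0.638, 0.344), RR gives ψ = 0.180, H_out = 5.850 kJ/mol
  T = 338.1 K: K = (2.942, 0.626, 0.337), RR gives ψ = 0.163, H_out = 5.168 kJ/mol
Linear interpolation between T = 338.1 (H_out = 5.168) and T = 339.3 (H_out = 5.850) on hF = 5.546 gives T ≈ 338.8 K, at which ψ = 0.17.

T = 338.8 K, V/F = 0.17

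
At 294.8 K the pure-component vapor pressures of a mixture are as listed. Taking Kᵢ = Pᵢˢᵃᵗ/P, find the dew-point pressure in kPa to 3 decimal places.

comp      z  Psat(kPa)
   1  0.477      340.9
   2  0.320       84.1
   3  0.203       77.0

Pdew = 127.541 kPa

At the dew point ψ → 1, so Σzᵢ/Kᵢ = 1 with Kᵢ = Pᵢˢᵃᵗ/P ⇒ 1/P = Σzᵢ/Pᵢˢᵃᵗ.
1/P = 0.477/340.9 + 0.320/84.1 + 0.203/77.0 = 0.007841 ⇒ P = 127.541 kPa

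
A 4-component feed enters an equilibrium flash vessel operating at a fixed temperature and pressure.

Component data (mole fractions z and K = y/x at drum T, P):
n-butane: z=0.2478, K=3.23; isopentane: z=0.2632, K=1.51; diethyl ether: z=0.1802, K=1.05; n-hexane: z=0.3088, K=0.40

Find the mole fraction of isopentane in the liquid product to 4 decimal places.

x_isopentane = 0.1934

Let ψ = V/F and solve Σ zᵢ(Kᵢ−1)/(1+ψ(Kᵢ−1)) = 0.
Feasibility: ΣzᵢKᵢ = 1.5106, Σzᵢ/Kᵢ = 1.1946 — both > 1, two phases present.
Iterate (Newton) starting at ψ = 0.5:
  ψ = 0.5000: g = 0.11234, g' = -0.5462 → ψ = 0.7057
  ψ = 0.7057: g = 0.00080, g' = -0.5579 → ψ = 0.7071
Converged at ψ = 0.7071.
Compositions from xᵢ = zᵢ/(1+ψ(Kᵢ−1)), yᵢ = Kᵢxᵢ:
  n-butane: x = 0.0962, y = 0.3106
  isopentane: x = 0.1934, y = 0.2921
  diethyl ether: x = 0.1740, y = 0.1827
  n-hexane: x = 0.5363, y = 0.2145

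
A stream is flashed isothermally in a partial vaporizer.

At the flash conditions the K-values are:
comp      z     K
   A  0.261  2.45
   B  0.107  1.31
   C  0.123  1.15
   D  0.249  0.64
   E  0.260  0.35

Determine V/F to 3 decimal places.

Material balance + equilibrium reduce to Σ zᵢ(Kᵢ−1)/(1+V/F(Kᵢ−1)) = 0.
Feasibility: ΣzᵢKᵢ = 1.171, Σzᵢ/Kᵢ = 1.427 — both > 1, two phases present.
Newton iteration, V/F⁰ = 0.69:
  V/F = 0.690: g = -0.1925, g' = -0.565 → V/F = 0.349
  V/F = 0.349: g = -0.0224, g' = -0.479 → V/F = 0.302
  V/F = 0.302: g = 0.0002, g' = -0.487 → V/F = 0.303
Converged at V/F = 0.303.

V/F = 0.303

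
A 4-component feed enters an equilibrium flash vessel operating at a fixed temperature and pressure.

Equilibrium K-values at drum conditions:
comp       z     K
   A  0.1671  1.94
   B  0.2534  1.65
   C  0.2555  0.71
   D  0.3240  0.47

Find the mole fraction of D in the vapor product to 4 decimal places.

Rachford–Rice: g(β) = Σ zᵢ(Kᵢ−1)/(1+β(Kᵢ−1)) = 0.
g(0) = ΣzᵢKᵢ − 1 = 0.0760 and g(1) = 1 − Σzᵢ/Kᵢ = -0.2889, so a root lies in (0, 1).
Newton iteration, β⁰ = 0.55:
  β = 0.5500: g = -0.10565, g' = -0.3340 → β = 0.2337
  β = 0.2337: g = -0.00369, g' = -0.3232 → β = 0.2222
  β = 0.2222: g = 0.00001, g' = -0.3243 → β = 0.2223
Converged at β = 0.2223.
Compositions from xᵢ = zᵢ/(1+β(Kᵢ−1)), yᵢ = Kᵢxᵢ:
  A: x = 0.1382, y = 0.2682
  B: x = 0.2214, y = 0.3653
  C: x = 0.2731, y = 0.1939
  D: x = 0.3673, y = 0.1726

y_D = 0.1726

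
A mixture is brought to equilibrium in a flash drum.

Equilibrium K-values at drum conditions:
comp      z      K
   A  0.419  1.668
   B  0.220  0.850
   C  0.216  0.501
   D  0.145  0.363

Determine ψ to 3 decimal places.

ψ = 0.157

Material balance + equilibrium reduce to Σ zᵢ(Kᵢ−1)/(1+ψ(Kᵢ−1)) = 0.
g(0) = ΣzᵢKᵢ − 1 = 0.047 and g(1) = 1 − Σzᵢ/Kᵢ = -0.341, so a root lies in (0, 1).
Newton iteration, ψ⁰ = 0.5:
  ψ = 0.500: g = -0.1050, g' = -0.333 → ψ = 0.185
  ψ = 0.185: g = -0.0082, g' = -0.294 → ψ = 0.157
Converged at ψ = 0.157.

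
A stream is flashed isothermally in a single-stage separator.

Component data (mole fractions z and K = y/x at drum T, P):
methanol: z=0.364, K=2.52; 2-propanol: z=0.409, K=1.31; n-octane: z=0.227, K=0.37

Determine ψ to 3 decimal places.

ψ = 0.904

Material balance + equilibrium reduce to Σ zᵢ(Kᵢ−1)/(1+ψ(Kᵢ−1)) = 0.
g(0) = ΣzᵢKᵢ − 1 = 0.537 and g(1) = 1 − Σzᵢ/Kᵢ = -0.070, so a root lies in (0, 1).
Newton iteration, ψ⁰ = 0.5:
  ψ = 0.500: g = 0.2154, g' = -0.493 → ψ = 0.937
  ψ = 0.937: g = -0.0225, g' = -0.703 → ψ = 0.905
  ψ = 0.905: g = -0.0007, g' = -0.660 → ψ = 0.904
Converged at ψ = 0.904.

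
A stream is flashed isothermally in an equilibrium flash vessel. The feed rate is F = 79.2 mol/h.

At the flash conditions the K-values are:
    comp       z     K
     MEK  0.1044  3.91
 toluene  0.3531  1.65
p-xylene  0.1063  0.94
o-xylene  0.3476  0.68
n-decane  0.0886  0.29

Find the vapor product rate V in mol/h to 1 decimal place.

Let ψ = V/F and solve Σ zᵢ(Kᵢ−1)/(1+ψ(Kᵢ−1)) = 0.
Check two-phase: ΣzᵢKᵢ = 1.3528 > 1 and Σzᵢ/Kᵢ = 1.1705 > 1, so g(0) = 0.3528 > 0 and g(1) = -0.1705 < 0.
Iterate (Newton) starting at ψ = 0.56:
  ψ = 0.5600: g = 0.03726, g' = -0.3844 → ψ = 0.6569
  ψ = 0.6569: g = -0.00020, g' = -0.3919 → ψ = 0.6564
Converged at ψ = 0.6564.
Then V = ψ·F = 0.6564·79.2 = 52.0 mol/h and L = F − V = 27.2 mol/h.

V = 52.0 mol/h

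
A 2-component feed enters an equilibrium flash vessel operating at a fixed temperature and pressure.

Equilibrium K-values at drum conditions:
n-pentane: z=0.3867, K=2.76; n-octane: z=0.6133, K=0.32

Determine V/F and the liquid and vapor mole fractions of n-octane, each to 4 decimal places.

Iterate (Newton) starting at V/F = 0.5:
  V/F = 0.5000: g = -0.26987, g' = -0.9899 → V/F = 0.2274
  V/F = 0.2274: g = -0.00726, g' = -1.0078 → V/F = 0.2202
Converged at V/F = 0.2202.
Compositions from xᵢ = zᵢ/(1+V/F(Kᵢ−1)), yᵢ = Kᵢxᵢ:
  n-pentane: x = 0.2787, y = 0.7692
  n-octane: x = 0.7213, y = 0.2308

V/F = 0.2202, x_n-octane = 0.7213, y_n-octane = 0.2308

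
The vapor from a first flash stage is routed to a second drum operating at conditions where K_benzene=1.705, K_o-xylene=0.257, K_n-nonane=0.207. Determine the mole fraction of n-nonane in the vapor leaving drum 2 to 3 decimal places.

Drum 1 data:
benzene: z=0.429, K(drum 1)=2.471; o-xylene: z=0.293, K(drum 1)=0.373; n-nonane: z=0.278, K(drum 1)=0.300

y_n-nonane (drum 2) = 0.045

Drum 1:
Newton–Raphson from ψ₁ = 0.38:
  ψ₁ = 0.380: g = -0.1015, g' = -0.833 → ψ₁ = 0.258
  ψ₁ = 0.258: g = 0.0006, g' = -0.855 → ψ₁ = 0.259
Converged at ψ₁ = 0.259.
Drum-1 compositions:
  benzene: x = 0.311, y = 0.768
  o-xylene: x = 0.350, y = 0.130
  n-nonane: x = 0.340, y = 0.102
Drum-2 feed = drum-1 vapor: z₂ = (0.7677, 0.1305, 0.1019).
Drum 2:
Let ψ₂ = V/F and solve Σ zᵢ(Kᵢ−1)/(1+ψ₂(Kᵢ−1)) = 0.
Feasibility: ΣzᵢKᵢ = 1.363, Σzᵢ/Kᵢ = 1.450 — both > 1, two phases present.
Iterate (Newton) starting at ψ₂ = 0.5:
  ψ₂ = 0.500: g = 0.1121, g' = -0.567 → ψ₂ = 0.698
  ψ₂ = 0.698: g = -0.0193, g' = -0.803 → ψ₂ = 0.674
  ψ₂ = 0.674: g = -0.0005, g' = -0.759 → ψ₂ = 0.673
Converged at ψ₂ = 0.673.
  benzene: x = 0.521, y = 0.888
  o-xylene: x = 0.261, y = 0.067
  n-nonane: x = 0.218, y = 0.045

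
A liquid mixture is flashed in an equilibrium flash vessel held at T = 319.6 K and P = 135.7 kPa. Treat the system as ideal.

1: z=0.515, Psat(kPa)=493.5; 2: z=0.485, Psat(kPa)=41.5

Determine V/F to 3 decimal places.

Raoult's law: Kᵢ = Pᵢˢᵃᵗ/P = Pᵢˢᵃᵗ/135.7.
  K_1 = 493.5/135.7 = 3.63670, K_2 = 41.5/135.7 = 0.30582
Material balance + equilibrium reduce to Σ zᵢ(Kᵢ−1)/(1+V/F(Kᵢ−1)) = 0.
Check two-phase: ΣzᵢKᵢ = 2.021 > 1 and Σzᵢ/Kᵢ = 1.728 > 1, so g(0) = 1.021 > 0 and g(1) = -0.728 < 0.
Newton–Raphson from V/F = 0.51:
  V/F = 0.510: g = 0.0579, g' = -1.211 → V/F = 0.558
Converged at V/F = 0.558.

V/F = 0.558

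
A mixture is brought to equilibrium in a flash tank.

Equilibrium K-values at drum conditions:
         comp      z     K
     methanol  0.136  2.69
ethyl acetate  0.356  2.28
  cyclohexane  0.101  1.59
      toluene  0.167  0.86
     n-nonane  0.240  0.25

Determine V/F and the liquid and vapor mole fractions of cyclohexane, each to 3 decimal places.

V/F = 0.680, x_cyclohexane = 0.072, y_cyclohexane = 0.115

Newton iteration, V/F⁰ = 0.5:
  V/F = 0.500: g = 0.1353, g' = -0.701 → V/F = 0.693
  V/F = 0.693: g = -0.0110, g' = -0.853 → V/F = 0.680
Converged at V/F = 0.680.
Compositions from xᵢ = zᵢ/(1+V/F(Kᵢ−1)), yᵢ = Kᵢxᵢ:
  methanol: x = 0.063, y = 0.170
  ethyl acetate: x = 0.190, y = 0.434
  cyclohexane: x = 0.072, y = 0.115
  toluene: x = 0.185, y = 0.159
  n-nonane: x = 0.490, y = 0.122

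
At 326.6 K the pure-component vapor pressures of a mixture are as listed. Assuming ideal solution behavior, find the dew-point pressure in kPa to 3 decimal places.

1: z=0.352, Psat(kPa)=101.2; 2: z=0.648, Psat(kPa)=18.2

At the dew point ψ → 1, so Σzᵢ/Kᵢ = 1 with Kᵢ = Pᵢˢᵃᵗ/P ⇒ 1/P = Σzᵢ/Pᵢˢᵃᵗ.
1/P = 0.352/101.2 + 0.648/18.2 = 0.039083 ⇒ P = 25.587 kPa

Pdew = 25.587 kPa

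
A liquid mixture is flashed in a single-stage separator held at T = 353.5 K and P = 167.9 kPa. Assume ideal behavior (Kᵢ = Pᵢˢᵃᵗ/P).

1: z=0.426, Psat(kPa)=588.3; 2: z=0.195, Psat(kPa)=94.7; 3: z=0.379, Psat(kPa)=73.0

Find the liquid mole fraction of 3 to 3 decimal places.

Raoult's law: Kᵢ = Pᵢˢᵃᵗ/P = Pᵢˢᵃᵗ/167.9.
  K_1 = 588.3/167.9 = 3.50387, K_2 = 94.7/167.9 = 0.56403, K_3 = 73.0/167.9 = 0.43478
Material balance + equilibrium reduce to Σ zᵢ(Kᵢ−1)/(1+β(Kᵢ−1)) = 0.
Check two-phase: ΣzᵢKᵢ = 1.767 > 1 and Σzᵢ/Kᵢ = 1.339 > 1, so g(0) = 0.767 > 0 and g(1) = -0.339 < 0.
Newton–Raphson from β = 0.64:
  β = 0.640: g = -0.0437, g' = -0.763 → β = 0.583
Converged at β = 0.583.
Compositions from xᵢ = zᵢ/(1+β(Kᵢ−1)), yᵢ = Kᵢxᵢ:
  1: x = 0.173, y = 0.607
  2: x = 0.261, y = 0.147
  3: x = 0.565, y = 0.246

x_3 = 0.565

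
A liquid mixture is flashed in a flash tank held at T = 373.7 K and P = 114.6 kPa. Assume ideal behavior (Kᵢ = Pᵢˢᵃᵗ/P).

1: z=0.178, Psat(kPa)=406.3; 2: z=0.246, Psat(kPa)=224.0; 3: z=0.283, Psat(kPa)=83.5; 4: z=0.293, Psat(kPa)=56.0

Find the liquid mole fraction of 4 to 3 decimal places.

Raoult's law: Kᵢ = Pᵢˢᵃᵗ/P = Pᵢˢᵃᵗ/114.6.
  K_1 = 406.3/114.6 = 3.54538, K_2 = 224.0/114.6 = 1.95462, K_3 = 83.5/114.6 = 0.72862, K_4 = 56.0/114.6 = 0.48866
Material balance + equilibrium reduce to Σ zᵢ(Kᵢ−1)/(1+ψ(Kᵢ−1)) = 0.
g(0) = ΣzᵢKᵢ − 1 = 0.461 and g(1) = 1 − Σzᵢ/Kᵢ = -0.164, so a root lies in (0, 1).
Newton–Raphson from ψ = 0.44:
  ψ = 0.440: g = 0.0986, g' = -0.522 → ψ = 0.629
  ψ = 0.629: g = 0.0076, g' = -0.455 → ψ = 0.645
Converged at ψ = 0.645.
Compositions from xᵢ = zᵢ/(1+ψ(Kᵢ−1)), yᵢ = Kᵢxᵢ:
  1: x = 0.067, y = 0.239
  2: x = 0.152, y = 0.298
  3: x = 0.343, y = 0.250
  4: x = 0.437, y = 0.214

x_4 = 0.437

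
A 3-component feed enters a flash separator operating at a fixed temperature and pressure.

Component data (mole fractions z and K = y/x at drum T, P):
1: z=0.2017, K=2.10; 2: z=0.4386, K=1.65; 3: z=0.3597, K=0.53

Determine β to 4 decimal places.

Iterate (Newton) starting at β = 0.49:
  β = 0.4900: g = 0.14075, g' = -0.3438 → β = 0.8994
  β = 0.8994: g = -0.00142, g' = -0.3739 → β = 0.8956
Converged at β = 0.8956.

β = 0.8956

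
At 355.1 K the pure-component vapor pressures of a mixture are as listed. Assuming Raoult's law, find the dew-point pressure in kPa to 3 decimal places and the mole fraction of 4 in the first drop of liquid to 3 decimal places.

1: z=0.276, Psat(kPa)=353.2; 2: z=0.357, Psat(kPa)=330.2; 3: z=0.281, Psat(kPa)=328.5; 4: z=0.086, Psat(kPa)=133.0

At the dew point ψ → 1, so Σzᵢ/Kᵢ = 1 with Kᵢ = Pᵢˢᵃᵗ/P ⇒ 1/P = Σzᵢ/Pᵢˢᵃᵗ.
1/P = 0.276/353.2 + 0.357/330.2 + 0.281/328.5 + 0.086/133.0 = 0.003365 ⇒ P = 297.211 kPa
xᵢ = zᵢP/Pᵢˢᵃᵗ ⇒ x_4 = 0.086·297.211/133.0 = 0.192

Pdew = 297.211 kPa, x_4 = 0.192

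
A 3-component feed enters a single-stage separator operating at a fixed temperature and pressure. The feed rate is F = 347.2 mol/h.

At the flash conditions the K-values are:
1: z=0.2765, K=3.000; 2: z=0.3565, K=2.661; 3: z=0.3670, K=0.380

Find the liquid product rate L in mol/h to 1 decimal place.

L = 63.5 mol/h

Newton iteration, ψ⁰ = 0.5:
  ψ = 0.5000: g = 0.27022, g' = -0.8663 → ψ = 0.8119
  ψ = 0.8119: g = 0.00471, g' = -0.9110 → ψ = 0.8171
Converged at ψ = 0.8171.
Then V = ψ·F = 0.8171·347.2 = 283.7 mol/h and L = F − V = 63.5 mol/h.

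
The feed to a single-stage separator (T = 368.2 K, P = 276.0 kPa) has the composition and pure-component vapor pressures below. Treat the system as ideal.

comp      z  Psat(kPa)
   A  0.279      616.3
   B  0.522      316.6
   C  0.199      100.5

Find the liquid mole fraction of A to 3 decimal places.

Raoult's law: Kᵢ = Pᵢˢᵃᵗ/P = Pᵢˢᵃᵗ/276.0.
  K_A = 616.3/276.0 = 2.23297, K_B = 316.6/276.0 = 1.14710, K_C = 100.5/276.0 = 0.36413
Material balance + equilibrium reduce to Σ zᵢ(Kᵢ−1)/(1+V/F(Kᵢ−1)) = 0.
g(0) = ΣzᵢKᵢ − 1 = 0.294 and g(1) = 1 − Σzᵢ/Kᵢ = -0.127, so a root lies in (0, 1).
Iterate (Newton) starting at V/F = 0.5:
  V/F = 0.500: g = 0.0988, g' = -0.345 → V/F = 0.786
  V/F = 0.786: g = -0.0096, g' = -0.440 → V/F = 0.765
  V/F = 0.765: g = -0.0002, g' = -0.426 → V/F = 0.764
Converged at V/F = 0.764.
Compositions from xᵢ = zᵢ/(1+V/F(Kᵢ−1)), yᵢ = Kᵢxᵢ:
  A: x = 0.144, y = 0.321
  B: x = 0.469, y = 0.538
  C: x = 0.387, y = 0.141

x_A = 0.144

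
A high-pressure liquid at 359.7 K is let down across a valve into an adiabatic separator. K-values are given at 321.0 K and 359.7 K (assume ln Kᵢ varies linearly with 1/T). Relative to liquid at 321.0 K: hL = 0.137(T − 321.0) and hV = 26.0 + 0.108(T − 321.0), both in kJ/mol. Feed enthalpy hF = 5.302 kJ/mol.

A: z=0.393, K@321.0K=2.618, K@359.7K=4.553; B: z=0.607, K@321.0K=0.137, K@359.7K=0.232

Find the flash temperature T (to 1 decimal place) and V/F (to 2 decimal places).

T = 329.5 K, V/F = 0.16

Adiabatic flash: solve Rachford–Rice at each trial T, then check hF = ψ·hV(T) + (1−ψ)·hL(T).
  T = 321.0 K: K = (2.618, 0.137), RR gives ψ = 0.080, H_out = 2.086 kJ/mol
  T = 359.7 K: K = (4.553, 0.232), RR gives ψ = 0.341, H_out = 13.782 kJ/mol
  T = 340.4 K: K = (3.510, 0.181), RR gives ψ = 0.238, H_out = 8.713 kJ/mol
  T = 330.7 K: K = (3.044, 0.158), RR gives ψ = 0.170, H_out = 5.699 kJ/mol
  T = 325.9 K: K = (2.828, 0.147), RR gives ψ = 0.129, H_out = 4.007 kJ/mol
  T = 328.3 K: K = (2.935, 0.153), RR gives ψ = 0.150, H_out = 4.873 kJ/mol
Linear interpolation between T = 328.3 (H_out = 4.873) and T = 330.7 (H_out = 5.699) on hF = 5.302 gives T ≈ 329.5 K, at which ψ = 0.16.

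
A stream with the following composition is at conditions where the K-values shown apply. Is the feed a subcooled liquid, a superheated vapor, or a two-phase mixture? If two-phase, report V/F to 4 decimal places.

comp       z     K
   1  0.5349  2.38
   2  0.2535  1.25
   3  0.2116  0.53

superheated vapor

ΣzᵢKᵢ = 1.7021; Σzᵢ/Kᵢ = 0.8268.
Since Σzᵢ/Kᵢ < 1 the mixture is above its dew point — single vapor phase.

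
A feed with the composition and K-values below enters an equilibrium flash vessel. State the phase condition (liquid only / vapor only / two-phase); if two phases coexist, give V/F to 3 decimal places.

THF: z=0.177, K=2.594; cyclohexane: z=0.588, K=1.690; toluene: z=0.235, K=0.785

ΣzᵢKᵢ = 1.637; Σzᵢ/Kᵢ = 0.716.
Since Σzᵢ/Kᵢ < 1 the mixture is above its dew point — single vapor phase.

vapor only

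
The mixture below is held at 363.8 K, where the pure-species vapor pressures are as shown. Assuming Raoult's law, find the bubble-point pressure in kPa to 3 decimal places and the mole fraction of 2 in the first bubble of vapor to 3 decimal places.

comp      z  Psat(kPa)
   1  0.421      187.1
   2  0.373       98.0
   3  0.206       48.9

Pbub = 125.397 kPa, y_2 = 0.292

At the bubble point ψ → 0, so ΣzᵢKᵢ = 1 with Kᵢ = Pᵢˢᵃᵗ/P ⇒ P = ΣzᵢPᵢˢᵃᵗ.
P = 0.421·187.1 + 0.373·98.0 + 0.206·48.9 = 125.397 kPa
yᵢ = zᵢPᵢˢᵃᵗ/P ⇒ y_2 = 0.373·98.0/125.397 = 0.292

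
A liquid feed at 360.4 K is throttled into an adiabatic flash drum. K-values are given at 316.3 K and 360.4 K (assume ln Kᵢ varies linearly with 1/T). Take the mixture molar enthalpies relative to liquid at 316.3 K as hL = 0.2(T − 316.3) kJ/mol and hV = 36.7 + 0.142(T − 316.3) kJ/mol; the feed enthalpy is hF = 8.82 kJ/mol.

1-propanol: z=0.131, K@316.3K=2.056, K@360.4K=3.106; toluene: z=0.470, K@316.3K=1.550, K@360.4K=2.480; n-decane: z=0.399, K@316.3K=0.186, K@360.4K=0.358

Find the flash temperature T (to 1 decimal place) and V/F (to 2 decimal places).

T = 321.0 K, V/F = 0.22

Adiabatic flash: solve Rachford–Rice at each trial T, then check hF = ψ·hV(T) + (1−ψ)·hL(T).
  T = 316.3 K: K = (2.056, 1.550, 0.186), RR gives ψ = 0.129, H_out = 4.749 kJ/mol
  T = 360.4 K: K = (3.106, 2.480, 0.358), RR gives ψ = 0.686, H_out = 32.251 kJ/mol
  T = 338.4 K: K = (2.562, 1.992, 0.264), RR gives ψ = 0.454, H_out = 20.499 kJ/mol
  T = 327.4 K: K = (2.305, 1.766, 0.223), RR gives ψ = 0.316, H_out = 13.606 kJ/mol
  T = 321.9 K: K = (2.180, 1.657, 0.204), RR gives ψ = 0.232, H_out = 9.554 kJ/mol
  T = 319.1 K: K = (2.118, 1.603, 0.195), RR gives ψ = 0.183, H_out = 7.254 kJ/mol
  T = 320.5 K: K = (2.149, 1.630, 0.200), RR gives ψ = 0.208, H_out = 8.427 kJ/mol
Linear interpolation between T = 320.5 (H_out = 8.427) and T = 321.9 (H_out = 9.554) on hF = 8.82 gives T ≈ 321.0 K, at which ψ = 0.22.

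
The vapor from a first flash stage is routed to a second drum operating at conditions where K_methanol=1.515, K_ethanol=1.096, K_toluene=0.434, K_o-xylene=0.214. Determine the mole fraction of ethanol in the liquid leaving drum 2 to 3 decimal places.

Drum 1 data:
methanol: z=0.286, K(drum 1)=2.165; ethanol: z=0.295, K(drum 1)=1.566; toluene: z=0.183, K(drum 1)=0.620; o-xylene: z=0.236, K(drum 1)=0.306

Drum 1:
Rachford–Rice: g(ψ₁) = Σ zᵢ(Kᵢ−1)/(1+ψ₁(Kᵢ−1)) = 0.
Check two-phase: ΣzᵢKᵢ = 1.267 > 1 and Σzᵢ/Kᵢ = 1.387 > 1, so g(0) = 0.267 > 0 and g(1) = -0.387 < 0.
Newton–Raphson from ψ₁ = 0.5:
  ψ₁ = 0.500: g = 0.0040, g' = -0.519 → ψ₁ = 0.508
Converged at ψ₁ = 0.508.
Drum-1 compositions:
  methanol: x = 0.180, y = 0.389
  ethanol: x = 0.229, y = 0.359
  toluene: x = 0.227, y = 0.141
  o-xylene: x = 0.364, y = 0.112
Drum-2 feed = drum-1 vapor: z₂ = (0.3891, 0.3588, 0.1406, 0.1115).
Drum 2:
Let ψ₂ = V/F and solve Σ zᵢ(Kᵢ−1)/(1+ψ₂(Kᵢ−1)) = 0.
Check two-phase: ΣzᵢKᵢ = 1.068 > 1 and Σzᵢ/Kᵢ = 1.429 > 1, so g(0) = 0.068 > 0 and g(1) = -0.429 < 0.
Newton–Raphson from ψ₂ = 0.6:
  ψ₂ = 0.600: g = -0.1007, g' = -0.413 → ψ₂ = 0.356
  ψ₂ = 0.356: g = -0.0188, g' = -0.280 → ψ₂ = 0.289
  ψ₂ = 0.289: g = -0.0007, g' = -0.261 → ψ₂ = 0.287
Converged at ψ₂ = 0.287.
  methanol: x = 0.339, y = 0.514
  ethanol: x = 0.349, y = 0.383
  toluene: x = 0.168, y = 0.073
  o-xylene: x = 0.144, y = 0.031

x_ethanol (drum 2) = 0.349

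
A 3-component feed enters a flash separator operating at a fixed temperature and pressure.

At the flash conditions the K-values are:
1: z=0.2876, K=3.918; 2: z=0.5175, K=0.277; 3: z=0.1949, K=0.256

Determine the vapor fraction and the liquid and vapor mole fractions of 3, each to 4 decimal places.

ψ = 0.1505, x_3 = 0.2195, y_3 = 0.0562

Newton–Raphson from ψ = 0.67:
  ψ = 0.6700: g = -0.73082, g' = -1.7270 → ψ = 0.2468
  ψ = 0.2468: g = -0.14519, g' = -1.3902 → ψ = 0.1424
  ψ = 0.1424: g = 0.01361, g' = -1.6934 → ψ = 0.1504
  ψ = 0.1504: g = 0.00014, g' = -1.6601 → ψ = 0.1505
Converged at ψ = 0.1505.
Compositions from xᵢ = zᵢ/(1+ψ(Kᵢ−1)), yᵢ = Kᵢxᵢ:
  1: x = 0.1998, y = 0.7830
  2: x = 0.5807, y = 0.1609
  3: x = 0.2195, y = 0.0562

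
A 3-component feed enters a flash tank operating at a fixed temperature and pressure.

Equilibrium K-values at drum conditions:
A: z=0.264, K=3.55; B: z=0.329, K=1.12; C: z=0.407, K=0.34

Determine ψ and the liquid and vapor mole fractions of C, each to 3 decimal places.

ψ = 0.408, x_C = 0.557, y_C = 0.189

Material balance + equilibrium reduce to Σ zᵢ(Kᵢ−1)/(1+ψ(Kᵢ−1)) = 0.
Feasibility: ΣzᵢKᵢ = 1.444, Σzᵢ/Kᵢ = 1.565 — both > 1, two phases present.
Newton iteration, ψ⁰ = 0.5:
  ψ = 0.500: g = -0.0678, g' = -0.731 → ψ = 0.407
  ψ = 0.407: g = 0.0005, g' = -0.749 → ψ = 0.408
Converged at ψ = 0.408.
Compositions from xᵢ = zᵢ/(1+ψ(Kᵢ−1)), yᵢ = Kᵢxᵢ:
  A: x = 0.129, y = 0.459
  B: x = 0.314, y = 0.351
  C: x = 0.557, y = 0.189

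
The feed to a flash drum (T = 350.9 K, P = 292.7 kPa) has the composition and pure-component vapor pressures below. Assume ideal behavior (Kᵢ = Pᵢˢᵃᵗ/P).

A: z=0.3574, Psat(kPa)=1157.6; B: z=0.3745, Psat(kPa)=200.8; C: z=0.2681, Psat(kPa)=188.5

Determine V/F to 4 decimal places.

Raoult's law: Kᵢ = Pᵢˢᵃᵗ/P = Pᵢˢᵃᵗ/292.7.
  K_A = 1157.6/292.7 = 3.954903, K_B = 200.8/292.7 = 0.686027, K_C = 188.5/292.7 = 0.644004
Material balance + equilibrium reduce to Σ zᵢ(Kᵢ−1)/(1+V/F(Kᵢ−1)) = 0.
Check two-phase: ΣzᵢKᵢ = 1.8431 > 1 and Σzᵢ/Kᵢ = 1.0526 > 1, so g(0) = 0.8431 > 0 and g(1) = -0.0526 < 0.
Newton iteration, V/F⁰ = 0.5:
  V/F = 0.5000: g = 0.17069, g' = -0.6107 → V/F = 0.7795
  V/F = 0.7795: g = 0.03191, g' = -0.4158 → V/F = 0.8563
  V/F = 0.8563: g = 0.00105, g' = -0.3898 → V/F = 0.8590
Converged at V/F = 0.8590.

V/F = 0.8590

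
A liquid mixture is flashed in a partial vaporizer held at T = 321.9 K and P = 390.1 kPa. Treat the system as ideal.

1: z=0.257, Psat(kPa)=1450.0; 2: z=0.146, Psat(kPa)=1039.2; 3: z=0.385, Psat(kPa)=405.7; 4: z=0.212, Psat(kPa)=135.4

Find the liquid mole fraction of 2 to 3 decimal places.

x_2 = 0.060

Raoult's law: Kᵢ = Pᵢˢᵃᵗ/P = Pᵢˢᵃᵗ/390.1.
  K_1 = 1450.0/390.1 = 3.71700, K_2 = 1039.2/390.1 = 2.66393, K_3 = 405.7/390.1 = 1.03999, K_4 = 135.4/390.1 = 0.34709
Material balance + equilibrium reduce to Σ zᵢ(Kᵢ−1)/(1+ψ(Kᵢ−1)) = 0.
g(0) = ΣzᵢKᵢ − 1 = 0.818 and g(1) = 1 − Σzᵢ/Kᵢ = -0.105, so a root lies in (0, 1).
Iterate (Newton) starting at ψ = 0.67:
  ψ = 0.670: g = 0.1314, g' = -0.615 → ψ = 0.884
  ψ = 0.884: g = -0.0086, g' = -0.736 → ψ = 0.872
Converged at ψ = 0.872.
Compositions from xᵢ = zᵢ/(1+ψ(Kᵢ−1)), yᵢ = Kᵢxᵢ:
  1: x = 0.076, y = 0.284
  2: x = 0.060, y = 0.159
  3: x = 0.372, y = 0.387
  4: x = 0.492, y = 0.171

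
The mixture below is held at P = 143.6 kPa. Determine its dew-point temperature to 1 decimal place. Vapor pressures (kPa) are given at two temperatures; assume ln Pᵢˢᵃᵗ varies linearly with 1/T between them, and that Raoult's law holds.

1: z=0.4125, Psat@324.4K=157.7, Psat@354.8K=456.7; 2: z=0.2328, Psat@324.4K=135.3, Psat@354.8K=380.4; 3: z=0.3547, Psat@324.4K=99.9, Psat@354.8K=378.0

T = 327.4 K

Dew-point temperature: Σzᵢ·P/Pᵢˢᵃᵗ(T) = 1. Interpolate ln Pᵢˢᵃᵗ = aᵢ + bᵢ/T.
  T = 324.4 K: ΣzᵢP/Pᵢˢᵃᵗ = 1.1326
  T = 354.8 K: ΣzᵢP/Pᵢˢᵃᵗ = 0.3523
  T = 339.6 K: ΣzᵢP/Pᵢˢᵃᵗ = 0.6139
  T = 332.0 K: ΣzᵢP/Pᵢˢᵃᵗ = 0.8275
  T = 328.2 K: ΣzᵢP/Pᵢˢᵃᵗ = 0.9662
  T = 326.3 K: ΣzᵢP/Pᵢˢᵃᵗ = 1.0455
Interpolating between 326.3 K and 328.2 K gives T ≈ 327.4 K.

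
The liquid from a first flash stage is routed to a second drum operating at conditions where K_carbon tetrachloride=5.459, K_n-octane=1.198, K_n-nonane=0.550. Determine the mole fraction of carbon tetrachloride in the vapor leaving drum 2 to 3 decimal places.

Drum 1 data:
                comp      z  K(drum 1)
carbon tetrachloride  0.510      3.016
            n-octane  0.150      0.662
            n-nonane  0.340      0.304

y_carbon tetrachloride (drum 2) = 0.378

Drum 1:
Let ψ₁ = V/F and solve Σ zᵢ(Kᵢ−1)/(1+ψ₁(Kᵢ−1)) = 0.
Feasibility: ΣzᵢKᵢ = 1.741, Σzᵢ/Kᵢ = 1.514 — both > 1, two phases present.
Newton iteration, ψ₁⁰ = 0.5:
  ψ₁ = 0.500: g = 0.0881, g' = -0.926 → ψ₁ = 0.595
Converged at ψ₁ = 0.595.
Drum-1 compositions:
  carbon tetrachloride: x = 0.232, y = 0.699
  n-octane: x = 0.188, y = 0.124
  n-nonane: x = 0.580, y = 0.176
Drum-2 feed = drum-1 liquid: z₂ = (0.2319, 0.1878, 0.5804).
Drum 2:
Let ψ₂ = V/F and solve Σ zᵢ(Kᵢ−1)/(1+ψ₂(Kᵢ−1)) = 0.
Check two-phase: ΣzᵢKᵢ = 1.810 > 1 and Σzᵢ/Kᵢ = 1.254 > 1, so g(0) = 0.810 > 0 and g(1) = -0.254 < 0.
Newton–Raphson from ψ₂ = 0.5:
  ψ₂ = 0.500: g = 0.0170, g' = -0.644 → ψ₂ = 0.526
  ψ₂ = 0.526: g = 0.0003, g' = -0.619 → ψ₂ = 0.527
Converged at ψ₂ = 0.527.
  carbon tetrachloride: x = 0.069, y = 0.378
  n-octane: x = 0.170, y = 0.204
  n-nonane: x = 0.761, y = 0.418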